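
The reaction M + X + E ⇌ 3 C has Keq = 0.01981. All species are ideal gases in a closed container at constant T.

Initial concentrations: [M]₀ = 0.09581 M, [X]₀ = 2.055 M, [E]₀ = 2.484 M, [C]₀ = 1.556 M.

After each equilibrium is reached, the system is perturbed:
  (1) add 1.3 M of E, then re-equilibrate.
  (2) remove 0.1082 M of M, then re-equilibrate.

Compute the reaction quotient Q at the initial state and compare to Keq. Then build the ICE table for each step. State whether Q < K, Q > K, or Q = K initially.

Q₀ = 7.703 vs Keq = 0.01981 ⇒ Q>K, reverse
Step 1:
                    M           X           E           C
  I           0.09581       2.055       2.484       1.556
  C            0.3837      0.3837      0.3837      -1.151
  E            0.4795       2.439       2.868       0.405
  solve Keq expr → x = -0.3837; check Q = 0.01981
Then add 1.3 M of E.
Step 2:
                    M           X           E           C
  I            0.4795       2.439       4.168       0.405
  C          -0.01571    -0.01571    -0.01571     0.04714
  E            0.4638       2.423       4.152      0.4521
  solve Keq expr → x = 0.01571; check Q = 0.01981
Then remove 0.1082 M of M.
Step 3:
                    M           X           E           C
  I            0.3556       2.423       4.152      0.4521
  C           0.01103     0.01103     0.01103    -0.03308
  E            0.3666       2.434       4.163       0.419
  solve Keq expr → x = -0.01103; check Q = 0.01981

Q₀ = 7.703; Q > K (proceeds reverse)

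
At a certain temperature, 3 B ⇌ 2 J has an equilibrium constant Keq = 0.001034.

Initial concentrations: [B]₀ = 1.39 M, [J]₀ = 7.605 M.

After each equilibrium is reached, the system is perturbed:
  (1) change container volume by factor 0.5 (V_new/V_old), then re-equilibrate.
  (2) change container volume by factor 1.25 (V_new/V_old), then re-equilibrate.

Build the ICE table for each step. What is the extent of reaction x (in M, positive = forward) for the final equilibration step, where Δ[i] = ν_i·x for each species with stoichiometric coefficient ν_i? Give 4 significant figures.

Q₀ = 21.54 vs Keq = 0.001034 ⇒ Q>K, reverse
Step 1:
                    B           J
  Initial        1.39       7.605
  Change         9.64      -6.427
  Equil         11.03       1.178
  solve Keq expr → x = -3.213; check Q = 0.001034
Then change container volume by factor 0.5 (V_new/V_old).
Step 2:
                    B           J
  Initial       22.06       2.356
  Change       -1.096      0.7307
  Equil         20.96       3.087
  solve Keq expr → x = 0.3654; check Q = 0.001034
Then change container volume by factor 1.25 (V_new/V_old).
Step 3:
                    B           J
  Initial       16.77       2.469
  Change       0.3014     -0.2009
  Equil         17.07       2.268
  solve Keq expr → x = -0.1005; check Q = 0.001034

x = -0.1005 M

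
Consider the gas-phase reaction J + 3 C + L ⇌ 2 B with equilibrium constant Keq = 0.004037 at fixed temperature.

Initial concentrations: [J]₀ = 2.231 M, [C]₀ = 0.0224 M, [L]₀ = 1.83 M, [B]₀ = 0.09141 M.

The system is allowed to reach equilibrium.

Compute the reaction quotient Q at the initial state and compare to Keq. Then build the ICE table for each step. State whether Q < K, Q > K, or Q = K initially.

Q₀ = 182.1; Q > K (proceeds reverse)

Q₀ = 182.1 vs Keq = 0.004037 ⇒ Q>K, reverse
Step 1:
                   J          C          L          B
  I            2.231     0.0224       1.83    0.09141
  C          0.04196     0.1259    0.04196   -0.08393
  E            2.273     0.1483      1.872   0.007484
  solve Keq expr → x = -0.04196; check Q = 0.004037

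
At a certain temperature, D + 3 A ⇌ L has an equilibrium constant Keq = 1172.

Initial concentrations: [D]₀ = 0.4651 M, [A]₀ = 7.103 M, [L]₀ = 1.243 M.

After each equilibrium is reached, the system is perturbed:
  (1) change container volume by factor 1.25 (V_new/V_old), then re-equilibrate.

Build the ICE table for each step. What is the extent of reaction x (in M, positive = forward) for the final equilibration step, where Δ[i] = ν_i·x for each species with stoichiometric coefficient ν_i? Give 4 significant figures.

x = -5.9761e-06 M

Q₀ = 0.007458 vs Keq = 1172 ⇒ Q<K, forward
Step 1:
                   D          A          L
  init        0.4651      7.103      1.243
  Δ          -0.4651     -1.395     0.4651
  eq      7.8378e-06      5.708      1.708
  solve Keq expr → x = 0.4651; check Q = 1172
Then change container volume by factor 1.25 (V_new/V_old).
Step 2:
                   D          A          L
  init    6.2703e-06      4.566      1.366
  Δ       5.9761e-06 1.7928e-05 -5.9761e-06
  eq      1.2246e-05      4.566      1.366
  solve Keq expr → x = -5.9761e-06; check Q = 1172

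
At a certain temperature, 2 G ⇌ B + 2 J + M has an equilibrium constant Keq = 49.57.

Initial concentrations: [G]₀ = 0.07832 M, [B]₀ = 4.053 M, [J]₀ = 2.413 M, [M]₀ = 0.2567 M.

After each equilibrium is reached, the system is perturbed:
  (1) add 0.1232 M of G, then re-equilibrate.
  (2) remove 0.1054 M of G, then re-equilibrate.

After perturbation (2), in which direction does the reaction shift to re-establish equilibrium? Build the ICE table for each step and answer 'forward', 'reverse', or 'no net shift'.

Direction: reverse

Q₀ = 987.6 vs Keq = 49.57 ⇒ Q>K, reverse
Step 1:
                    G           B           J           M
  Initial     0.07832       4.053       2.413      0.2567
  Change       0.1796    -0.08982     -0.1796    -0.08982
  Equil         0.258       3.963       2.233      0.1669
  solve Keq expr → x = -0.08982; check Q = 49.57
Then add 0.1232 M of G.
Step 2:
                    G           B           J           M
  Initial      0.3812       3.963       2.233      0.1669
  Change     -0.08143     0.04071     0.08143     0.04071
  Equil        0.2997       4.004       2.315      0.2076
  solve Keq expr → x = 0.04071; check Q = 49.57
Then remove 0.1054 M of G.
Step 3:
                    G           B           J           M
  Initial      0.1943       4.004       2.315      0.2076
  Change       0.0697    -0.03485     -0.0697    -0.03485
  Equil         0.264       3.969       2.245      0.1727
  solve Keq expr → x = -0.03485; check Q = 49.57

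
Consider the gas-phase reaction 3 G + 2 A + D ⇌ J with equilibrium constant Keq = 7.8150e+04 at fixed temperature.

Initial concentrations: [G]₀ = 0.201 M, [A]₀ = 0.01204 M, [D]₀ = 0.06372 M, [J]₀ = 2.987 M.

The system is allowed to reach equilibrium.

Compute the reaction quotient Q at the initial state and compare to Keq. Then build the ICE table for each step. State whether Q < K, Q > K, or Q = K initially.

Q₀ = 3.9822e+07; Q > K (proceeds reverse)

Q₀ = 3.9822e+07 vs Keq = 7.8150e+04 ⇒ Q>K, reverse
Step 1:
                  G         A         D         J
  init        0.201   0.01204   0.06372     2.987
  Δ          0.1298   0.08656   0.04328  -0.04328
  eq         0.3308    0.0986     0.107     2.944
  solve Keq expr → x = -0.04328; check Q = 7.8150e+04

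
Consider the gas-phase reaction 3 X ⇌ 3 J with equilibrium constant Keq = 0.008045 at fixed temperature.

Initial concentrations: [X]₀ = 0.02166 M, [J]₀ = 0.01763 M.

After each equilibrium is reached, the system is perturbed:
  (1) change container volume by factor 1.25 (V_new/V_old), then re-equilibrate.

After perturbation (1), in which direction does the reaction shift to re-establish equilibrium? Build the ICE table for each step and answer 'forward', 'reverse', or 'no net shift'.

Direction: no net shift

Q₀ = 0.5392 vs Keq = 0.008045 ⇒ Q>K, reverse
Step 1:
                    X           J
  init        0.02166     0.01763
  Δ           0.01107    -0.01107
  eq          0.03273    0.006559
  solve Keq expr → x = -0.00369; check Q = 0.008045
Then change container volume by factor 1.25 (V_new/V_old).
Step 2:
                    X           J
  init        0.02619    0.005247
  Δ                 0           0
  eq          0.02619    0.005247
  solve Keq expr → x = 0; check Q = 0.008045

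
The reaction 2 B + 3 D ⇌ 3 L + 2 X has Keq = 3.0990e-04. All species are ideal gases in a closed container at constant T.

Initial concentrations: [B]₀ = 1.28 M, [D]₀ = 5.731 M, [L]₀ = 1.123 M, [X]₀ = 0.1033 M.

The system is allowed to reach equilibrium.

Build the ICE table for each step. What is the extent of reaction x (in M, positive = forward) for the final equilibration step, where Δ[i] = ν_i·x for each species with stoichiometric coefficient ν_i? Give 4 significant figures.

Q₀ = 4.9004e-05 vs Keq = 3.0990e-04 ⇒ Q<K, forward
Step 1:
                  B         D         L         X
  Initial      1.28     5.731     1.123    0.1033
  Change   -0.09203   -0.1381    0.1381   0.09203
  Equil       1.188     5.593     1.261    0.1953
  solve Keq expr → x = 0.04602; check Q = 3.0990e-04

x = 0.04602 M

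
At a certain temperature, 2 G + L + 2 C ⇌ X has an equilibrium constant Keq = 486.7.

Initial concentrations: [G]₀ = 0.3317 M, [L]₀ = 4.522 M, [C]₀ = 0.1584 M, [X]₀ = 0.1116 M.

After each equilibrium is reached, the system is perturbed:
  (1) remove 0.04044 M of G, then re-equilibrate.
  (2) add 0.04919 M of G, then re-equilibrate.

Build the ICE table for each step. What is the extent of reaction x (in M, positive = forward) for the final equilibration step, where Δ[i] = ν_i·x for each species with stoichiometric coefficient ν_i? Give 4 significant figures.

Q₀ = 8.94 vs Keq = 486.7 ⇒ Q<K, forward
Step 1:
                    G           L           C           X
  I            0.3317       4.522      0.1584      0.1116
  C           -0.1171    -0.05857     -0.1171     0.05857
  E            0.2146       4.463     0.04125      0.1702
  solve Keq expr → x = 0.05857; check Q = 486.7
Then remove 0.04044 M of G.
Step 2:
                    G           L           C           X
  I            0.1741       4.463     0.04125      0.1702
  C          0.007069    0.003534    0.007069   -0.003534
  E            0.1812       4.467     0.04832      0.1666
  solve Keq expr → x = -0.003534; check Q = 486.7
Then add 0.04919 M of G.
Step 3:
                    G           L           C           X
  I            0.2304       4.467     0.04832      0.1666
  C         -0.008373   -0.004187   -0.008373    0.004187
  E             0.222       4.463     0.03995      0.1708
  solve Keq expr → x = 0.004187; check Q = 486.7

x = 0.004187 M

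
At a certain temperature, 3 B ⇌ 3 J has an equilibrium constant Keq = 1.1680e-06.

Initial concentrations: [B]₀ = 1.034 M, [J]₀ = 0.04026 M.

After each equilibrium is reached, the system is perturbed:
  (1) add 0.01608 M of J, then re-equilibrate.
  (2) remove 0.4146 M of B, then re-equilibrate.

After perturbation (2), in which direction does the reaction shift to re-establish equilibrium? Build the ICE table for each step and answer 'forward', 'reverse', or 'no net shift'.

Direction: reverse

Q₀ = 5.9028e-05 vs Keq = 1.1680e-06 ⇒ Q>K, reverse
Step 1:
                    B           J
  I             1.034     0.04026
  C           0.02906    -0.02906
  E             1.063      0.0112
  solve Keq expr → x = -0.009688; check Q = 1.1680e-06
Then add 0.01608 M of J.
Step 2:
                    B           J
  I             1.063     0.02728
  C           0.01591    -0.01591
  E             1.079     0.01136
  solve Keq expr → x = -0.005304; check Q = 1.1680e-06
Then remove 0.4146 M of B.
Step 3:
                    B           J
  I            0.6644     0.01136
  C          0.004321   -0.004321
  E            0.6687    0.007042
  solve Keq expr → x = -0.00144; check Q = 1.1680e-06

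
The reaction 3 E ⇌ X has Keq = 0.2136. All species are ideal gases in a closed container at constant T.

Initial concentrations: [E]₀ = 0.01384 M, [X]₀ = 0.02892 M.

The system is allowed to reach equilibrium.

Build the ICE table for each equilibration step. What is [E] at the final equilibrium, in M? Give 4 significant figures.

[E]_eq = 0.09996 M

Q₀ = 1.0909e+04 vs Keq = 0.2136 ⇒ Q>K, reverse
Step 1:
                   E          X
  Initial    0.01384    0.02892
  Change     0.08612   -0.02871
  Equil      0.09996 2.1334e-04
  solve Keq expr → x = -0.02871; check Q = 0.2136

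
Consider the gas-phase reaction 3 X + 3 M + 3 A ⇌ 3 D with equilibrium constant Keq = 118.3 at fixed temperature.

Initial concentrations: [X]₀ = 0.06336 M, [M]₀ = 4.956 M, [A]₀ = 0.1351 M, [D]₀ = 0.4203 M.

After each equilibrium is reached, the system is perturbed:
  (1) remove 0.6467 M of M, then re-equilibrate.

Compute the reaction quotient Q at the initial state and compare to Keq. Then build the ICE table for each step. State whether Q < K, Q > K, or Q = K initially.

Q₀ = 972.5; Q > K (proceeds reverse)

Q₀ = 972.5 vs Keq = 118.3 ⇒ Q>K, reverse
Step 1:
                    X           M           A           D
  Initial     0.06336       4.956      0.1351      0.4203
  Change      0.03175     0.03175     0.03175    -0.03175
  Equil       0.09511       4.988      0.1668      0.3886
  solve Keq expr → x = -0.01058; check Q = 118.3
Then remove 0.6467 M of M.
Step 2:
                    X           M           A           D
  Initial     0.09511       4.341      0.1668      0.3886
  Change     0.007379    0.007379    0.007379   -0.007379
  Equil        0.1025       4.348      0.1742      0.3812
  solve Keq expr → x = -0.00246; check Q = 118.3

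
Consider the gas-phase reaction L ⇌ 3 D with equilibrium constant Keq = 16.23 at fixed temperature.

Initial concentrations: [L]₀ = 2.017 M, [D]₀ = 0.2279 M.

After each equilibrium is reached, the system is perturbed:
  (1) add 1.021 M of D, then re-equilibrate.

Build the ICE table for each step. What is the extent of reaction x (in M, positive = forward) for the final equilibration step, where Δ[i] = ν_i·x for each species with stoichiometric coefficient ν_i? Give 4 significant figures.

Q₀ = 0.005868 vs Keq = 16.23 ⇒ Q<K, forward
Step 1:
                    L           D
  Initial       2.017      0.2279
  Change      -0.8201        2.46
  Equil         1.197       2.688
  solve Keq expr → x = 0.8201; check Q = 16.23
Then add 1.021 M of D.
Step 2:
                    L           D
  Initial       1.197       3.709
  Change       0.2761     -0.8284
  Equil         1.473       2.881
  solve Keq expr → x = -0.2761; check Q = 16.23

x = -0.2761 M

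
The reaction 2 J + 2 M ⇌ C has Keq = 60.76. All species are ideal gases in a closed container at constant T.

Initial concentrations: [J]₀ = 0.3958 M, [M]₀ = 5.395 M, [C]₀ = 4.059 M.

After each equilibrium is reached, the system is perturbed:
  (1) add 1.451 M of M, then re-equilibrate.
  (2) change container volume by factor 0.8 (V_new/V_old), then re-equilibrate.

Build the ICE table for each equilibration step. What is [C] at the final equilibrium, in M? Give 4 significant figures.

Q₀ = 0.8902 vs Keq = 60.76 ⇒ Q<K, forward
Step 1:
                   J          M          C
  Initial     0.3958      5.395      4.059
  Change     -0.3436    -0.3436     0.1718
  Equil      0.05224      5.051      4.231
  solve Keq expr → x = 0.1718; check Q = 60.76
Then add 1.451 M of M.
Step 2:
                   J          M          C
  Initial    0.05224      6.502      4.231
  Change    -0.01156   -0.01156   0.005778
  Equil      0.04068      6.491      4.237
  solve Keq expr → x = 0.005778; check Q = 60.76
Then change container volume by factor 0.8 (V_new/V_old).
Step 3:
                   J          M          C
  Initial    0.05085      8.114      5.296
  Change    -0.01438   -0.01438   0.007188
  Equil      0.03648      8.099      5.303
  solve Keq expr → x = 0.007188; check Q = 60.76

[C]_eq = 5.303 M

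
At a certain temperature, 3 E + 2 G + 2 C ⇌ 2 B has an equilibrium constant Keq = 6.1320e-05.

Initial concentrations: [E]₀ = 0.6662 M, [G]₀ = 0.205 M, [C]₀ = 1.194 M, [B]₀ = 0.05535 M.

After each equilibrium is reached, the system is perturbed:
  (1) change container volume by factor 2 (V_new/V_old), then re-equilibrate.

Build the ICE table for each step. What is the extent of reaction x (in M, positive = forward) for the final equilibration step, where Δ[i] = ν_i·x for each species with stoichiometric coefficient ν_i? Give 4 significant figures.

Q₀ = 0.1729 vs Keq = 6.1320e-05 ⇒ Q>K, reverse
Step 1:
                   E          G          C          B
  init        0.6662      0.205      1.194    0.05535
  Δ          0.08058    0.05372    0.05372   -0.05372
  eq          0.7468     0.2587      1.248   0.001631
  solve Keq expr → x = -0.02686; check Q = 6.1320e-05
Then change container volume by factor 2 (V_new/V_old).
Step 2:
                   E          G          C          B
  init        0.3734     0.1294     0.6239 8.1565e-04
  Δ         0.001005 6.6997e-04 6.6997e-04 -6.6997e-04
  eq          0.3744       0.13     0.6245 1.4568e-04
  solve Keq expr → x = -3.3499e-04; check Q = 6.1320e-05

x = -3.3499e-04 M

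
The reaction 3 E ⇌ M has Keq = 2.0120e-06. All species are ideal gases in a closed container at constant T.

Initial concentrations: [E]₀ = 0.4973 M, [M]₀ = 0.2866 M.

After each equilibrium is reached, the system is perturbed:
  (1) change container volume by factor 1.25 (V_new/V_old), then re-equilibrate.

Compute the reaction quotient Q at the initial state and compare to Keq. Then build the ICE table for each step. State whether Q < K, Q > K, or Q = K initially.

Q₀ = 2.33 vs Keq = 2.0120e-06 ⇒ Q>K, reverse
Step 1:
                  E         M
  Initial    0.4973    0.2866
  Change     0.8598   -0.2866
  Equil       1.357 5.0286e-06
  solve Keq expr → x = -0.2866; check Q = 2.0120e-06
Then change container volume by factor 1.25 (V_new/V_old).
Step 2:
                  E         M
  Initial     1.086 4.0229e-06
  Change  4.3446e-06 -1.4482e-06
  Equil       1.086 2.5747e-06
  solve Keq expr → x = -1.4482e-06; check Q = 2.0120e-06

Q₀ = 2.33; Q > K (proceeds reverse)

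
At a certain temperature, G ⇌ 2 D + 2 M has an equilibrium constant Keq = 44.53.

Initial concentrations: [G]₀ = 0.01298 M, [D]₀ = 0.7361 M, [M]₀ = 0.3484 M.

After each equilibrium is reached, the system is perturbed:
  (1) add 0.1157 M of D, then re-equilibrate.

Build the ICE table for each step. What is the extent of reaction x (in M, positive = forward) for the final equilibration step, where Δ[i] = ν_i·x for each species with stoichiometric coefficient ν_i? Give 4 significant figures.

x = -5.6295e-04 M

Q₀ = 5.067 vs Keq = 44.53 ⇒ Q<K, forward
Step 1:
                    G           D           M
  I           0.01298      0.7361      0.3484
  C           -0.0112     0.02241     0.02241
  E          0.001776      0.7585      0.3708
  solve Keq expr → x = 0.0112; check Q = 44.53
Then add 0.1157 M of D.
Step 2:
                    G           D           M
  I          0.001776      0.8742      0.3708
  C        5.6295e-04   -0.001126   -0.001126
  E          0.002339      0.8731      0.3697
  solve Keq expr → x = -5.6295e-04; check Q = 44.53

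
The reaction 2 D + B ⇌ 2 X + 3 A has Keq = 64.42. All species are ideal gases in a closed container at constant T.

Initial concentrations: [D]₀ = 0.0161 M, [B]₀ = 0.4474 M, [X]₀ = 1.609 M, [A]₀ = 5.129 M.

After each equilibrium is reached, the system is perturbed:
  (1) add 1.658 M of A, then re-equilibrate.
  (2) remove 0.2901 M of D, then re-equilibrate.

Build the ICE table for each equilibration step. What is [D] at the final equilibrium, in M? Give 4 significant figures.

[D]_eq = 0.7971 M

Q₀ = 3.0121e+06 vs Keq = 64.42 ⇒ Q>K, reverse
Step 1:
                    D           B           X           A
  Initial      0.0161      0.4474       1.609       5.129
  Change       0.8132      0.4066     -0.8132       -1.22
  Equil        0.8293       0.854      0.7958       3.909
  solve Keq expr → x = -0.4066; check Q = 64.42
Then add 1.658 M of A.
Step 2:
                    D           B           X           A
  Initial      0.8293       0.854      0.7958       5.567
  Change       0.1657     0.08284     -0.1657     -0.2485
  Equil         0.995      0.9368      0.6301       5.319
  solve Keq expr → x = -0.08284; check Q = 64.42
Then remove 0.2901 M of D.
Step 3:
                    D           B           X           A
  Initial      0.7049      0.9368      0.6301       5.319
  Change      0.09221     0.04611    -0.09221     -0.1383
  Equil        0.7971      0.9829      0.5379        5.18
  solve Keq expr → x = -0.04611; check Q = 64.42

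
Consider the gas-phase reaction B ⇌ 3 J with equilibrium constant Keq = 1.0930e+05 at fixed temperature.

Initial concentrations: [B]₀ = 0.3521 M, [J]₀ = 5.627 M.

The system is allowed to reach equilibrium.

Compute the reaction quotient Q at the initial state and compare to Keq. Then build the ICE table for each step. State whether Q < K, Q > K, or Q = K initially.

Q₀ = 506; Q < K (proceeds forward)

Q₀ = 506 vs Keq = 1.0930e+05 ⇒ Q<K, forward
Step 1:
                    B           J
  init         0.3521       5.627
  Δ           -0.3494       1.048
  eq         0.002721       6.675
  solve Keq expr → x = 0.3494; check Q = 1.0930e+05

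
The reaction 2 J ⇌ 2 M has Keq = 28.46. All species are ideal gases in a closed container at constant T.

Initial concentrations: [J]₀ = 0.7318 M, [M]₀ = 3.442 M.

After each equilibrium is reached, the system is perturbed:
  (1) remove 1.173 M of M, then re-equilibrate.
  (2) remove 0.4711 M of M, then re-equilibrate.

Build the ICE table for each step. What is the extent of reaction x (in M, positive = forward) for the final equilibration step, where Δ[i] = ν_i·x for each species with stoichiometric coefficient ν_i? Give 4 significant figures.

x = 0.03718 M

Q₀ = 22.12 vs Keq = 28.46 ⇒ Q<K, forward
Step 1:
                    J           M
  init         0.7318       3.442
  Δ          -0.07293     0.07293
  eq           0.6589       3.515
  solve Keq expr → x = 0.03647; check Q = 28.46
Then remove 1.173 M of M.
Step 2:
                    J           M
  init         0.6589       2.342
  Δ           -0.1852      0.1852
  eq           0.4737       2.527
  solve Keq expr → x = 0.09258; check Q = 28.46
Then remove 0.4711 M of M.
Step 3:
                    J           M
  init         0.4737       2.056
  Δ          -0.07437     0.07437
  eq           0.3993        2.13
  solve Keq expr → x = 0.03718; check Q = 28.46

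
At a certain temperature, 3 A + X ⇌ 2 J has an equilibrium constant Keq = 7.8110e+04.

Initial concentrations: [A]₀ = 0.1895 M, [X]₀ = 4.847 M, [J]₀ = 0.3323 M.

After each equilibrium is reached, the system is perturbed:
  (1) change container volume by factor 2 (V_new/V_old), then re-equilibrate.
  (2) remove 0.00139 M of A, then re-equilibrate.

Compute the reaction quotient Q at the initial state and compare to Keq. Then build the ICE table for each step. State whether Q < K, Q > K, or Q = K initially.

Q₀ = 3.348; Q < K (proceeds forward)

Q₀ = 3.348 vs Keq = 7.8110e+04 ⇒ Q<K, forward
Step 1:
                  A         X         J
  I          0.1895     4.847    0.3323
  C         -0.1813  -0.06044    0.1209
  E         0.00819     4.787    0.4532
  solve Keq expr → x = 0.06044; check Q = 7.8110e+04
Then change container volume by factor 2 (V_new/V_old).
Step 2:
                  A         X         J
  I        0.004095     2.393    0.2266
  C        0.002374 7.9143e-04 -0.001583
  E        0.006469     2.394     0.225
  solve Keq expr → x = -7.9143e-04; check Q = 7.8110e+04
Then remove 0.00139 M of A.
Step 3:
                  A         X         J
  I        0.005079     2.394     0.225
  C        0.001372 4.5735e-04 -9.1470e-04
  E        0.006451     2.395    0.2241
  solve Keq expr → x = -4.5735e-04; check Q = 7.8110e+04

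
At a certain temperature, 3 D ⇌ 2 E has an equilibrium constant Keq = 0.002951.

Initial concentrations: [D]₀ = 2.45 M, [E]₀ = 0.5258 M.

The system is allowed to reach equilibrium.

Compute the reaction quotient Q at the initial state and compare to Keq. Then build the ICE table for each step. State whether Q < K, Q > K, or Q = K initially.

Q₀ = 0.0188 vs Keq = 0.002951 ⇒ Q>K, reverse
Step 1:
                    D           E
  I              2.45      0.5258
  C            0.3972     -0.2648
  E             2.847       0.261
  solve Keq expr → x = -0.1324; check Q = 0.002951

Q₀ = 0.0188; Q > K (proceeds reverse)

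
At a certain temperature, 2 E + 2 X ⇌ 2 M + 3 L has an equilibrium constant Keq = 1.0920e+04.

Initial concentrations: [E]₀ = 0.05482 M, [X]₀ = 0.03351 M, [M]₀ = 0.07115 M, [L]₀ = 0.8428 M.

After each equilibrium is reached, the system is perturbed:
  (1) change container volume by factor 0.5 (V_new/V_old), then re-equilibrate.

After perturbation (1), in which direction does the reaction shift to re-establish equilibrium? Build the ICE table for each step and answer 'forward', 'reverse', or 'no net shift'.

Direction: reverse

Q₀ = 898 vs Keq = 1.0920e+04 ⇒ Q<K, forward
Step 1:
                   E          X          M          L
  Initial    0.05482    0.03351    0.07115     0.8428
  Change     -0.0161    -0.0161     0.0161    0.02415
  Equil      0.03872    0.01741    0.08725      0.867
  solve Keq expr → x = 0.008051; check Q = 1.0920e+04
Then change container volume by factor 0.5 (V_new/V_old).
Step 2:
                   E          X          M          L
  Initial    0.07744    0.03482     0.1745      1.734
  Change    0.007625   0.007625  -0.007625   -0.01144
  Equil      0.08506    0.04244     0.1669      1.722
  solve Keq expr → x = -0.003813; check Q = 1.0920e+04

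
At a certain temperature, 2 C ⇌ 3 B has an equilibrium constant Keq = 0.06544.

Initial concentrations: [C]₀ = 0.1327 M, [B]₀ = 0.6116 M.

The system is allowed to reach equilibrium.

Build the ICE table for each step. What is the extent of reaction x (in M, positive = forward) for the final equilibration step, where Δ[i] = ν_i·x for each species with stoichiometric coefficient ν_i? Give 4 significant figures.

x = -0.1315 M

Q₀ = 12.99 vs Keq = 0.06544 ⇒ Q>K, reverse
Step 1:
                    C           B
  init         0.1327      0.6116
  Δ            0.2629     -0.3944
  eq           0.3956      0.2172
  solve Keq expr → x = -0.1315; check Q = 0.06544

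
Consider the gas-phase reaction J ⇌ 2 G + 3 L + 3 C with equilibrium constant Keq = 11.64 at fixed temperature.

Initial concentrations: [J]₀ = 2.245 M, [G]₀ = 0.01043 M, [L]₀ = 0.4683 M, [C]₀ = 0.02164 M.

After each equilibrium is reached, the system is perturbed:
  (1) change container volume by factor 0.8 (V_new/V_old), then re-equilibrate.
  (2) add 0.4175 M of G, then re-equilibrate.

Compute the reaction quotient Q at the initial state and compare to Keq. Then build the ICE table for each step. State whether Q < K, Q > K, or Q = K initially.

Q₀ = 5.0431e-11 vs Keq = 11.64 ⇒ Q<K, forward
Step 1:
                   J          G          L          C
  init         2.245    0.01043     0.4683    0.02164
  Δ          -0.4803     0.9607      1.441      1.441
  eq           1.765     0.9711      1.909      1.463
  solve Keq expr → x = 0.4803; check Q = 11.64
Then change container volume by factor 0.8 (V_new/V_old).
Step 2:
                   J          G          L          C
  init         2.206      1.214      2.387      1.828
  Δ           0.1147    -0.2294    -0.3441    -0.3441
  eq           2.321     0.9845      2.043      1.484
  solve Keq expr → x = -0.1147; check Q = 11.64
Then add 0.4175 M of G.
Step 3:
                   J          G          L          C
  init         2.321      1.402      2.043      1.484
  Δ          0.04929   -0.09857    -0.1479    -0.1479
  eq            2.37      1.303      1.895      1.336
  solve Keq expr → x = -0.04929; check Q = 11.64

Q₀ = 5.0431e-11; Q < K (proceeds forward)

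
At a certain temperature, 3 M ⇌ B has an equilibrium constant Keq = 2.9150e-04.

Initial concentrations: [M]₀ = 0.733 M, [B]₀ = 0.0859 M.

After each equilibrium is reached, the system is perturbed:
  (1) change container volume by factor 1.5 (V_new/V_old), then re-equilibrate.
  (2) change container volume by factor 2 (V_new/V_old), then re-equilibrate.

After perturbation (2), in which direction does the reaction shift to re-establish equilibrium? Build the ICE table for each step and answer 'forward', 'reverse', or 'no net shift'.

Direction: reverse

Q₀ = 0.2181 vs Keq = 2.9150e-04 ⇒ Q>K, reverse
Step 1:
                    M           B
  Initial       0.733      0.0859
  Change       0.2569    -0.08562
  Equil        0.9899  2.8272e-04
  solve Keq expr → x = -0.08562; check Q = 2.9150e-04
Then change container volume by factor 1.5 (V_new/V_old).
Step 2:
                    M           B
  Initial      0.6599  1.8848e-04
  Change   3.1377e-04 -1.0459e-04
  Equil        0.6602  8.3887e-05
  solve Keq expr → x = -1.0459e-04; check Q = 2.9150e-04
Then change container volume by factor 2 (V_new/V_old).
Step 3:
                    M           B
  Initial      0.3301  4.1944e-05
  Change   9.4346e-05 -3.1449e-05
  Equil        0.3302  1.0495e-05
  solve Keq expr → x = -3.1449e-05; check Q = 2.9150e-04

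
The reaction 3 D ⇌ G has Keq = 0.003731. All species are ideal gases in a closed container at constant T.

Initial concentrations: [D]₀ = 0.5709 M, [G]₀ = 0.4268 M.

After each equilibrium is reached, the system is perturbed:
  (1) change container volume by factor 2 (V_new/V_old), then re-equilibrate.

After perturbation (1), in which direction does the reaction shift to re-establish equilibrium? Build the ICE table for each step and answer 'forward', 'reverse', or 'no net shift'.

Q₀ = 2.294 vs Keq = 0.003731 ⇒ Q>K, reverse
Step 1:
                   D          G
  Initial     0.5709     0.4268
  Change       1.216    -0.4055
  Equil        1.787     0.0213
  solve Keq expr → x = -0.4055; check Q = 0.003731
Then change container volume by factor 2 (V_new/V_old).
Step 2:
                   D          G
  Initial     0.8937    0.01065
  Change     0.02333  -0.007775
  Equil        0.917   0.002877
  solve Keq expr → x = -0.007775; check Q = 0.003731

Direction: reverse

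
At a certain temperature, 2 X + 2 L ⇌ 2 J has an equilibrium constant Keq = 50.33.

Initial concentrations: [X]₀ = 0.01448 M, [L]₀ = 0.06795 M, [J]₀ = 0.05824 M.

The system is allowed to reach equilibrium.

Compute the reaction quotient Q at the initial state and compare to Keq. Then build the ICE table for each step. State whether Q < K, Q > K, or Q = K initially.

Q₀ = 3504 vs Keq = 50.33 ⇒ Q>K, reverse
Step 1:
                   X          L          J
  Initial    0.01448    0.06795    0.05824
  Change     0.02867    0.02867   -0.02867
  Equil      0.04315    0.09662    0.02957
  solve Keq expr → x = -0.01433; check Q = 50.33

Q₀ = 3504; Q > K (proceeds reverse)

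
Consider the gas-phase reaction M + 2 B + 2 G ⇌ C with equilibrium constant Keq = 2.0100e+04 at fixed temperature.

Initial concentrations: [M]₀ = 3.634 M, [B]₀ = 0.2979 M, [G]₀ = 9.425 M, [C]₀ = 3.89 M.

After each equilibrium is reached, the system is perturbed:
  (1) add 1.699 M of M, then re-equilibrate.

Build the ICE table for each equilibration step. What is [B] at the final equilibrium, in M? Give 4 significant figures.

Q₀ = 0.1358 vs Keq = 2.0100e+04 ⇒ Q<K, forward
Step 1:
                    M           B           G           C
  init          3.634      0.2979       9.425        3.89
  Δ           -0.1485     -0.2971     -0.2971      0.1485
  eq            3.485  8.3178e-04       9.128       4.039
  solve Keq expr → x = 0.1485; check Q = 2.0100e+04
Then add 1.699 M of M.
Step 2:
                    M           B           G           C
  init          5.184  8.3178e-04       9.128       4.039
  Δ       -7.4877e-05 -1.4975e-04 -1.4975e-04  7.4877e-05
  eq            5.184  6.8203e-04       9.128       4.039
  solve Keq expr → x = 7.4877e-05; check Q = 2.0100e+04

[B]_eq = 6.8203e-04 M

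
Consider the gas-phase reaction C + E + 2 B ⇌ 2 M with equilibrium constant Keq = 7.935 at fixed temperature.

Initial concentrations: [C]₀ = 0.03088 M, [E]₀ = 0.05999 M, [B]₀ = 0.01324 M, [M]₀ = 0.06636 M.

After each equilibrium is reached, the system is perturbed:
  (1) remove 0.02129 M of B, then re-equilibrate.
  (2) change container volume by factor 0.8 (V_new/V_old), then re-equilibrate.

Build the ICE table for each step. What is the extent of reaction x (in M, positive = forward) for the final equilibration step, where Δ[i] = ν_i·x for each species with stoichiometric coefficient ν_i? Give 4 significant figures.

x = 0.001151 M

Q₀ = 1.3561e+04 vs Keq = 7.935 ⇒ Q>K, reverse
Step 1:
                    C           E           B           M
  I           0.03088     0.05999     0.01324     0.06636
  C           0.02658     0.02658     0.05317    -0.05317
  E           0.05746     0.08657     0.06641     0.01319
  solve Keq expr → x = -0.02658; check Q = 7.935
Then remove 0.02129 M of B.
Step 2:
                    C           E           B           M
  I           0.05746     0.08657     0.04512     0.01319
  C          0.001668    0.001668    0.003335   -0.003335
  E           0.05913     0.08824     0.04845    0.009859
  solve Keq expr → x = -0.001668; check Q = 7.935
Then change container volume by factor 0.8 (V_new/V_old).
Step 3:
                    C           E           B           M
  I           0.07391      0.1103     0.06056     0.01232
  C         -0.001151   -0.001151   -0.002302    0.002302
  E           0.07276      0.1091     0.05826     0.01463
  solve Keq expr → x = 0.001151; check Q = 7.935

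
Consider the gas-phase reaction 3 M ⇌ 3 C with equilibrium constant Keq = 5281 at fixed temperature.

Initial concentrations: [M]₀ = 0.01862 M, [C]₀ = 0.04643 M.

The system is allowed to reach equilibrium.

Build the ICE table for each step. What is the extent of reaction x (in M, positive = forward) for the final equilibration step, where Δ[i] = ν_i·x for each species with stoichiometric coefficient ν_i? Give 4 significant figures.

Q₀ = 15.5 vs Keq = 5281 ⇒ Q<K, forward
Step 1:
                   M          C
  init       0.01862    0.04643
  Δ         -0.01509    0.01509
  eq        0.003533    0.06152
  solve Keq expr → x = 0.005029; check Q = 5281

x = 0.005029 M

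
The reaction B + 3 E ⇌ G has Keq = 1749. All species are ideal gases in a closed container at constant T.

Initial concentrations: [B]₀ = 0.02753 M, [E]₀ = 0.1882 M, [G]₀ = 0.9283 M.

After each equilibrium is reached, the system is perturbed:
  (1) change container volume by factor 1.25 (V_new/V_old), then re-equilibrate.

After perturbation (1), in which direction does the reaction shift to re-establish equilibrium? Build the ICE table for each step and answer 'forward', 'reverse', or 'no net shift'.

Direction: reverse

Q₀ = 5059 vs Keq = 1749 ⇒ Q>K, reverse
Step 1:
                  B         E         G
  Initial   0.02753    0.1882    0.9283
  Change    0.01449   0.04347  -0.01449
  Equil     0.04202    0.2317    0.9138
  solve Keq expr → x = -0.01449; check Q = 1749
Then change container volume by factor 1.25 (V_new/V_old).
Step 2:
                  B         E         G
  Initial   0.03362    0.1853     0.731
  Change   0.009176   0.02753 -0.009176
  Equil     0.04279    0.2129    0.7219
  solve Keq expr → x = -0.009176; check Q = 1749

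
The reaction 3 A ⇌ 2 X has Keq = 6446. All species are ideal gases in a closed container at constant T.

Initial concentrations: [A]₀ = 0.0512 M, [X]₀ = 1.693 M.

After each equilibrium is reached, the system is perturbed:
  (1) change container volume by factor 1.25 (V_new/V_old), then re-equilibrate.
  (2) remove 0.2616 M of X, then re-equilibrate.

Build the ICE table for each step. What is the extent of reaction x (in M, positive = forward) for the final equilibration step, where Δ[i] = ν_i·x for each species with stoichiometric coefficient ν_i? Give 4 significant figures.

x = 0.002869 M

Q₀ = 2.1355e+04 vs Keq = 6446 ⇒ Q>K, reverse
Step 1:
                    A           X
  I            0.0512       1.693
  C           0.02463    -0.01642
  E           0.07583       1.677
  solve Keq expr → x = -0.008211; check Q = 6446
Then change container volume by factor 1.25 (V_new/V_old).
Step 2:
                    A           X
  I           0.06067       1.341
  C          0.004585   -0.003057
  E           0.06525       1.338
  solve Keq expr → x = -0.001528; check Q = 6446
Then remove 0.2616 M of X.
Step 3:
                    A           X
  I           0.06525       1.077
  C         -0.008608    0.005738
  E           0.05664       1.082
  solve Keq expr → x = 0.002869; check Q = 6446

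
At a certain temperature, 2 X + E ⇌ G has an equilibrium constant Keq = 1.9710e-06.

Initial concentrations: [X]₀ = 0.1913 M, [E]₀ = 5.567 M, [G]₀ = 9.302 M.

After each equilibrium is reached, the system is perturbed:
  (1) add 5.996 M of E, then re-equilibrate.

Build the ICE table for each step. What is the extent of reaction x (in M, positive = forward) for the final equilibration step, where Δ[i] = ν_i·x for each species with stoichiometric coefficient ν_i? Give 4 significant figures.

Q₀ = 45.66 vs Keq = 1.9710e-06 ⇒ Q>K, reverse
Step 1:
                   X          E          G
  init        0.1913      5.567      9.302
  Δ            18.58      9.292     -9.292
  eq           18.77      14.86    0.01032
  solve Keq expr → x = -9.292; check Q = 1.9710e-06
Then add 5.996 M of E.
Step 2:
                   X          E          G
  init         18.77      20.85    0.01032
  Δ          -0.0083   -0.00415    0.00415
  eq           18.77      20.85    0.01447
  solve Keq expr → x = 0.00415; check Q = 1.9710e-06

x = 0.00415 M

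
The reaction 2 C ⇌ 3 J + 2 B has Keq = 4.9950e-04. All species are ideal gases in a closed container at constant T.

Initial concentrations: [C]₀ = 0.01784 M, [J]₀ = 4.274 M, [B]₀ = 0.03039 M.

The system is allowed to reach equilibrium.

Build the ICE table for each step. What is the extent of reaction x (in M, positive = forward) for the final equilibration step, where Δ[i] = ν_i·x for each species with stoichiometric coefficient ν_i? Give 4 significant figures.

Q₀ = 226.6 vs Keq = 4.9950e-04 ⇒ Q>K, reverse
Step 1:
                   C          J          B
  Initial    0.01784      4.274    0.03039
  Change     0.03027    -0.0454   -0.03027
  Equil      0.04811      4.229 1.2364e-04
  solve Keq expr → x = -0.01513; check Q = 4.9950e-04

x = -0.01513 M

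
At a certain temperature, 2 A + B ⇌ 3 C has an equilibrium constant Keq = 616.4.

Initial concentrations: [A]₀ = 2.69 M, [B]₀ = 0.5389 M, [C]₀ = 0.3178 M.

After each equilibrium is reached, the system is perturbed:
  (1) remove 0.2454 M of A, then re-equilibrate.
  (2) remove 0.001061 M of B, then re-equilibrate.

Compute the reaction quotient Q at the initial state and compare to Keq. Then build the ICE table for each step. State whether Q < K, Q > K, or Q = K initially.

Q₀ = 0.008231 vs Keq = 616.4 ⇒ Q<K, forward
Step 1:
                   A          B          C
  I             2.69     0.5389     0.3178
  C           -1.069    -0.5345      1.604
  E            1.621   0.004379      1.921
  solve Keq expr → x = 0.5345; check Q = 616.4
Then remove 0.2454 M of A.
Step 2:
                   A          B          C
  I            1.376   0.004379      1.921
  C         0.003255   0.001627  -0.004882
  E            1.379   0.006007      1.916
  solve Keq expr → x = -0.001627; check Q = 616.4
Then remove 0.001061 M of B.
Step 3:
                   A          B          C
  I            1.379   0.004946      1.916
  C          0.00203   0.001015  -0.003045
  E            1.381   0.005961      1.913
  solve Keq expr → x = -0.001015; check Q = 616.4

Q₀ = 0.008231; Q < K (proceeds forward)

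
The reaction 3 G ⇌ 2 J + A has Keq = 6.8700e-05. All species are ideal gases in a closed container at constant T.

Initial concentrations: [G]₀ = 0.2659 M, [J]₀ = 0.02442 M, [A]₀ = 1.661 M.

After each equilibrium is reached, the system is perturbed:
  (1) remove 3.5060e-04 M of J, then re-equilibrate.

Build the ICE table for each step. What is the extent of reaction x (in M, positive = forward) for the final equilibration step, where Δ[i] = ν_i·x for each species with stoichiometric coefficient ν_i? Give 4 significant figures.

Q₀ = 0.05269 vs Keq = 6.8700e-05 ⇒ Q>K, reverse
Step 1:
                  G         J         A
  init       0.2659   0.02442     1.661
  Δ         0.03503  -0.02335  -0.01168
  eq         0.3009  0.001065     1.649
  solve Keq expr → x = -0.01168; check Q = 6.8700e-05
Then remove 3.5060e-04 M of J.
Step 2:
                  G         J         A
  init       0.3009 7.1484e-04     1.649
  Δ       -5.2166e-04 3.4777e-04 1.7389e-04
  eq         0.3004  0.001063     1.649
  solve Keq expr → x = 1.7389e-04; check Q = 6.8700e-05

x = 1.7389e-04 M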